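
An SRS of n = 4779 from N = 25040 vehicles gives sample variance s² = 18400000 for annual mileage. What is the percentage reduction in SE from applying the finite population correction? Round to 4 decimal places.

10.0475

f = n/N = 4779/25040 = 0.19085463.
SE_no-fpc = √(s²/n) = 62.049801; SE_fpc = √((1−f)s²/n) = 55.815353.
Ratio = √(1−f) = 0.89952508. Reduction = 100·(1 − 0.89952508) = 10.0475%.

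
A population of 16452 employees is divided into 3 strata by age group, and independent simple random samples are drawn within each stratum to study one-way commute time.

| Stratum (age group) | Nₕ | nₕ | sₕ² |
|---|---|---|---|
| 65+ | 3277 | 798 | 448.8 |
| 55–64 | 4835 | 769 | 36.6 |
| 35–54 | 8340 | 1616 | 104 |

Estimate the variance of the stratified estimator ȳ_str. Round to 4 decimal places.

Var(ȳ_str) = Σₕ Wₕ²(1 − fₕ)sₕ²/nₕ with Wₕ = Nₕ/N, N = 16452.
65+: Wₕ = 0.19918551; term = 0.19918551²·(1 − 0.24351541)·448.8/798 = 0.016879731.
55–64: Wₕ = 0.29388524; term = 0.29388524²·(1 − 0.15904860)·36.6/769 = 0.0034568553.
35–54: Wₕ = 0.50692925; term = 0.50692925²·(1 − 0.19376499)·104/1616 = 0.013333628.
Sum = 0.033670214.

0.0337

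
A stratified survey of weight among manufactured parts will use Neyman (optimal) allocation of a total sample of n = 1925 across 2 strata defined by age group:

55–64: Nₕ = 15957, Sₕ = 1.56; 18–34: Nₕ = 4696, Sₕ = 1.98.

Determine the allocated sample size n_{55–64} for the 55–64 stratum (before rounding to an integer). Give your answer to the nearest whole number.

Neyman allocation: nₕ = n·NₕSₕ / Σⱼ NⱼSⱼ.
Σ NⱼSⱼ = 15957·1.56 + 4696·1.98 = 34191.
n_{55–64} = 1925·15957·1.56 / 34191 = 1402.

1402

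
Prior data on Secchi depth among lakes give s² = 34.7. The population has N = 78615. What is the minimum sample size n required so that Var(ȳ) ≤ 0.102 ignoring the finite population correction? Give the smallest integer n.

Without fpc, n₀ = s²/D = 34.7/0.102 = 340.1961.
Rounding up, n = 341.

341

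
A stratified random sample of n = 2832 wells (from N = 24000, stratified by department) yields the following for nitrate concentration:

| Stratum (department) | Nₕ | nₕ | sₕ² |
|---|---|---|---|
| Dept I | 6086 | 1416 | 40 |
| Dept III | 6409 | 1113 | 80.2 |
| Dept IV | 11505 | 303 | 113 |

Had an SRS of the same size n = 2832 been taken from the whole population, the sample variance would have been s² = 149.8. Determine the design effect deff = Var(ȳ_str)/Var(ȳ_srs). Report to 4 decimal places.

Var(ȳ_str) = Σ Wₕ²(1−fₕ)sₕ²/nₕ with Wₕ = Nₕ/24000:
  Dept I: (6086/24000)²·(1−1416/6086)·40/1416 = 0.0013938726
  Dept III: (6409/24000)²·(1−1113/6409)·80.2/1113 = 0.0042461464
  Dept IV: (11505/24000)²·(1−303/11505)·113/303 = 0.083444078
  → Var(ȳ_str) = 0.089084097.
Var(ȳ_srs) = (1 − 2832/24000)·149.8/2832 = 0.046653814.
deff = 0.089084097 / 0.046653814 = 1.9095.

1.9095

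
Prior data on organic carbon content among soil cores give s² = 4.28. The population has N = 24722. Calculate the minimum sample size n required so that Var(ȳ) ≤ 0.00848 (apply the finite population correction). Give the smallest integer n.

495

Without fpc, n₀ = s²/D = 4.28/0.00848 = 504.7170.
With fpc, (1 − n/N)·s²/n ≤ D requires n ≥ n₀/(1 + n₀/N) = 504.7170/(1 + 504.7170/24722) = 494.6190.
Rounding up, n = 495.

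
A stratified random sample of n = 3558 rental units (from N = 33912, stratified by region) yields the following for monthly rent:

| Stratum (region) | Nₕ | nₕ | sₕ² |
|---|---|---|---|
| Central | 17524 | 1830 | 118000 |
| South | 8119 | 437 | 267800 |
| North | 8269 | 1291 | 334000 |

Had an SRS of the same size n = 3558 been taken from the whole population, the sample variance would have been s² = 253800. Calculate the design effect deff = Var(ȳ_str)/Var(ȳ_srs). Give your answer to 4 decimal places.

0.9654

Var(ȳ_str) = Σ Wₕ²(1−fₕ)sₕ²/nₕ with Wₕ = Nₕ/33912:
  Central: (17524/33912)²·(1−1830/17524)·118000/1830 = 15.420235
  South: (8119/33912)²·(1−437/8119)·267800/437 = 33.235267
  North: (8269/33912)²·(1−1291/8269)·334000/1291 = 12.980678
  → Var(ȳ_str) = 61.63618.
Var(ȳ_srs) = (1 − 3558/33912)·253800/3558 = 63.848133.
deff = 61.63618 / 63.848133 = 0.9654.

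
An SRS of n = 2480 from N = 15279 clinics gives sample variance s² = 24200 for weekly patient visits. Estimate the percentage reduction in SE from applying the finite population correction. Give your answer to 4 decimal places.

8.4748

f = n/N = 2480/15279 = 0.16231429.
SE_no-fpc = √(s²/n) = 3.1237901; SE_fpc = √((1−f)s²/n) = 2.8590543.
Ratio = √(1−f) = 0.91525172. Reduction = 100·(1 − 0.91525172) = 8.4748%.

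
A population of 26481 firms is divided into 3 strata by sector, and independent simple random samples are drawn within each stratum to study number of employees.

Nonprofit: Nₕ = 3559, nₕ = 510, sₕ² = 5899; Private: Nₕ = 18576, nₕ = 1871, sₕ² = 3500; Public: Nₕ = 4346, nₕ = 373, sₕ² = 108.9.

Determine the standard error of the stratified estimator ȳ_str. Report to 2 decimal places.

Var(ȳ_str) = Σₕ Wₕ²(1 − fₕ)sₕ²/nₕ with Wₕ = Nₕ/N, N = 26481.
Nonprofit: Wₕ = 0.13439825; term = 0.13439825²·(1 − 0.14329868)·5899/510 = 0.17898839.
Private: Wₕ = 0.70148408; term = 0.70148408²·(1 − 0.10072136)·3500/1871 = 0.82779763.
Public: Wₕ = 0.16411767; term = 0.16411767²·(1 − 0.08582605)·108.9/373 = 0.0071888359.
Sum = 1.0139749.
SE = √(1.0139749) = 1.01.

1.01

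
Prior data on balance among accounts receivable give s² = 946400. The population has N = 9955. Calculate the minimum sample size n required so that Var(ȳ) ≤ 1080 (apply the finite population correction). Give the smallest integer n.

Without fpc, n₀ = s²/D = 946400/1080 = 876.2963.
With fpc, (1 − n/N)·s²/n ≤ D requires n ≥ n₀/(1 + n₀/N) = 876.2963/(1 + 876.2963/9955) = 805.4003.
Rounding up, n = 806.

806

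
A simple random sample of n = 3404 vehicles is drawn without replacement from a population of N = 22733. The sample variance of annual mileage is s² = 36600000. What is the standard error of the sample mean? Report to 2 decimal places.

Under SRS without replacement, Var(ȳ) = (1 − f)·s²/n with f = n/N = 3404/22733 = 0.14973827.
Var(ȳ) = (1 − 0.14973827)·36600000/3404 = 0.85026173·10752.056 = 9142.0621.
SE(ȳ) = √(9142.0621) = 95.61.

95.61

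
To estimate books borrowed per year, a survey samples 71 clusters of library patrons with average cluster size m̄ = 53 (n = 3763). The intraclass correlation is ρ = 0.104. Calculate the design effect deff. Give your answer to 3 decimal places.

6.408

deff = 1 + (53 − 1)·0.104 = 1 + 5.408 = 6.408.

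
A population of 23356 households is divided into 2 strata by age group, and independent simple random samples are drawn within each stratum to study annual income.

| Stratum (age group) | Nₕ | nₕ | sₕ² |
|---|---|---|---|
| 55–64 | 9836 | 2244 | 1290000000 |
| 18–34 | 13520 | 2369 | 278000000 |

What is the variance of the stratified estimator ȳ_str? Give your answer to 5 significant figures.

111130

Var(ȳ_str) = Σₕ Wₕ²(1 − fₕ)sₕ²/nₕ with Wₕ = Nₕ/N, N = 23356.
55–64: Wₕ = 0.42113376; term = 0.42113376²·(1 − 0.22814152)·1290000000/2244 = 78694.548.
18–34: Wₕ = 0.57886624; term = 0.57886624²·(1 − 0.17522189)·278000000/2369 = 32431.968.
Sum = 111126.52.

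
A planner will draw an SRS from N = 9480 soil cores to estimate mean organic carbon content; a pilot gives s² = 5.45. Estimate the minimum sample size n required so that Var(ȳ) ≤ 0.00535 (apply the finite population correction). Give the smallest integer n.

920

Without fpc, n₀ = s²/D = 5.45/0.00535 = 1018.6916.
With fpc, (1 − n/N)·s²/n ≤ D requires n ≥ n₀/(1 + n₀/N) = 1018.6916/(1 + 1018.6916/9480) = 919.8476.
Rounding up, n = 920.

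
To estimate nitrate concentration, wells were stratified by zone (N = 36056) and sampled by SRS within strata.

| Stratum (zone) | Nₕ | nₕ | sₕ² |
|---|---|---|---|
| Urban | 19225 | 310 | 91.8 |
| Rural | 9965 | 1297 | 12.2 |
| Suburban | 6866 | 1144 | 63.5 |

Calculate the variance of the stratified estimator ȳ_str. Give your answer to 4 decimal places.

Var(ȳ_str) = Σₕ Wₕ²(1 − fₕ)sₕ²/nₕ with Wₕ = Nₕ/N, N = 36056.
Urban: Wₕ = 0.53319836; term = 0.53319836²·(1 − 0.01612484)·91.8/310 = 0.082832085.
Rural: Wₕ = 0.27637564; term = 0.27637564²·(1 − 0.13015554)·12.2/1297 = 6.2497259 × 10^-4.
Suburban: Wₕ = 0.19042600; term = 0.19042600²·(1 − 0.16661812)·63.5/1144 = 0.0016774294.
Sum = 0.085134487.

0.0851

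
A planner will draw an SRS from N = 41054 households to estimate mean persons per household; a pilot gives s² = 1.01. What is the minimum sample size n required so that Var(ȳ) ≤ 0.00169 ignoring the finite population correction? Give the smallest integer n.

Without fpc, n₀ = s²/D = 1.01/0.00169 = 597.6331.
Rounding up, n = 598.

598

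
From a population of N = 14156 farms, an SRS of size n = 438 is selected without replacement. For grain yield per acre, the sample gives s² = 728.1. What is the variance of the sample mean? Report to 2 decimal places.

1.61

Under SRS without replacement, Var(ȳ) = (1 − f)·s²/n with f = n/N = 438/14156 = 0.03094094.
Var(ȳ) = (1 − 0.03094094)·728.1/438 = 0.96905906·1.6623288 = 1.6108947.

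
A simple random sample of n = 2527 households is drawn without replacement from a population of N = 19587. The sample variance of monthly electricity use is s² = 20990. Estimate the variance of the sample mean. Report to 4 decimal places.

Under SRS without replacement, Var(ȳ) = (1 − f)·s²/n with f = n/N = 2527/19587 = 0.12901414.
Var(ȳ) = (1 − 0.12901414)·20990/2527 = 0.87098586·8.306292 = 7.2346629.

7.2347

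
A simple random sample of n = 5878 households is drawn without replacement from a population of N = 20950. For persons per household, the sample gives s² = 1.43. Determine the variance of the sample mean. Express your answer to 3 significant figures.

1.75 × 10^-4

Under SRS without replacement, Var(ȳ) = (1 − f)·s²/n with f = n/N = 5878/20950 = 0.28057279.
Var(ȳ) = (1 − 0.28057279)·1.43/5878 = 0.71942721·2.4328003 × 10^-4 = 1.7502227 × 10^-4.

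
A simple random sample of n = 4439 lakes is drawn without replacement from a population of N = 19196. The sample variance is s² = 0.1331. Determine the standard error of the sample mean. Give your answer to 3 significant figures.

0.00480

Under SRS without replacement, Var(ȳ) = (1 − f)·s²/n with f = n/N = 4439/19196 = 0.23124609.
Var(ȳ) = (1 − 0.23124609)·0.1331/4439 = 0.76875391·2.9984231 × 10^-5 = 2.3050494 × 10^-5.
SE(ȳ) = √(2.3050494 × 10^-5) = 0.00480.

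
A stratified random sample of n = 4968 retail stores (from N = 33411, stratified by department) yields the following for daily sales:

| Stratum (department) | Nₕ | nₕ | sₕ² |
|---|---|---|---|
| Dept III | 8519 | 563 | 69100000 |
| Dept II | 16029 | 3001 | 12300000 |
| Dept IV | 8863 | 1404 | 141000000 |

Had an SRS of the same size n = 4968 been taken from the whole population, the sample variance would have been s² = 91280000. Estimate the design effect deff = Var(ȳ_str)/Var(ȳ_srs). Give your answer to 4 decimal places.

0.9057

Var(ȳ_str) = Σ Wₕ²(1−fₕ)sₕ²/nₕ with Wₕ = Nₕ/33411:
  Dept III: (8519/33411)²·(1−563/8519)·69100000/563 = 7452.0215
  Dept II: (16029/33411)²·(1−3001/16029)·12300000/3001 = 766.73334
  Dept IV: (8863/33411)²·(1−1404/8863)·141000000/1404 = 5947.4995
  → Var(ȳ_str) = 14166.254.
Var(ȳ_srs) = (1 − 4968/33411)·91280000/4968 = 15641.557.
deff = 14166.254 / 15641.557 = 0.9057.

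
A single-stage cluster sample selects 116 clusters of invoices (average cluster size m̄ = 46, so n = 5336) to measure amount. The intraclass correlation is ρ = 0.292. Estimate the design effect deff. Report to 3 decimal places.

14.140

deff = 1 + (46 − 1)·0.292 = 1 + 13.14 = 14.14.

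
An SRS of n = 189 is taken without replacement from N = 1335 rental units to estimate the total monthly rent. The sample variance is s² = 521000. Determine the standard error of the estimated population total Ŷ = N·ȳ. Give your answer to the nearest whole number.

Var(Ŷ) = N²·Var(ȳ) = N²·(1 − n/N)·s²/n.
f = 189/1335 = 0.14157303; Var(ȳ) = 0.85842697·521000/189 = 2366.3516.
Var(Ŷ) = 1335² · 2366.3516 = 4.217371 × 10^9.
SE(Ŷ) = √(4.217371 × 10^9) = 64941.

64941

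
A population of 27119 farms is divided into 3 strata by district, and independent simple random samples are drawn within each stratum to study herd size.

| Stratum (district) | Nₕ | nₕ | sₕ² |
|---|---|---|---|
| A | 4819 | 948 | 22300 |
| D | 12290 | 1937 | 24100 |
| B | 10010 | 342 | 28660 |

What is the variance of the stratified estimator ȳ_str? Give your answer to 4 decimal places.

Var(ȳ_str) = Σₕ Wₕ²(1 − fₕ)sₕ²/nₕ with Wₕ = Nₕ/N, N = 27119.
A: Wₕ = 0.17769829; term = 0.17769829²·(1 − 0.19672131)·22300/948 = 0.59666324.
D: Wₕ = 0.45318780; term = 0.45318780²·(1 − 0.15760781)·24100/1937 = 2.1525744.
B: Wₕ = 0.36911391; term = 0.36911391²·(1 − 0.03416583)·28660/342 = 11.027408.
Sum = 13.776646.

13.7766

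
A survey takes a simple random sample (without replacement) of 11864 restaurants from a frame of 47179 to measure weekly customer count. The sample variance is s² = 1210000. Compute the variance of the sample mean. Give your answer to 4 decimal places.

76.3422

Under SRS without replacement, Var(ȳ) = (1 − f)·s²/n with f = n/N = 11864/47179 = 0.25146781.
Var(ȳ) = (1 − 0.25146781)·1210000/11864 = 0.74853219·101.98921 = 76.342207.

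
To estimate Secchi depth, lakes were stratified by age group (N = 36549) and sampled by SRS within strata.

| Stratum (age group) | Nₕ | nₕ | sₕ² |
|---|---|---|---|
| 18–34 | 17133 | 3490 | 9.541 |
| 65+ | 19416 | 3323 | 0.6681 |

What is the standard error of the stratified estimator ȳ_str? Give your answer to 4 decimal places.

0.0229

Var(ȳ_str) = Σₕ Wₕ²(1 − fₕ)sₕ²/nₕ with Wₕ = Nₕ/N, N = 36549.
18–34: Wₕ = 0.46876796; term = 0.46876796²·(1 − 0.20370046)·9.541/3490 = 4.7836651 × 10^-4.
65+: Wₕ = 0.53123204; term = 0.53123204²·(1 − 0.17114751)·0.6681/3323 = 4.7028043 × 10^-5.
Sum = 5.2539455 × 10^-4.
SE = √(5.2539455 × 10^-4) = 0.0229.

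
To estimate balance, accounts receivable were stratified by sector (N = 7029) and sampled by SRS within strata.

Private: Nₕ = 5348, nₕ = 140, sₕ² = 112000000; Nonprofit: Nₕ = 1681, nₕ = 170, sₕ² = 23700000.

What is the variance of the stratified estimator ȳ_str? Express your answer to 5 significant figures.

458160

Var(ȳ_str) = Σₕ Wₕ²(1 − fₕ)sₕ²/nₕ with Wₕ = Nₕ/N, N = 7029.
Private: Wₕ = 0.76084792; term = 0.76084792²·(1 − 0.02617801)·112000000/140 = 450988.3.
Nonprofit: Wₕ = 0.23915208; term = 0.23915208²·(1 − 0.10113028)·23700000/170 = 7167.1174.
Sum = 458155.42.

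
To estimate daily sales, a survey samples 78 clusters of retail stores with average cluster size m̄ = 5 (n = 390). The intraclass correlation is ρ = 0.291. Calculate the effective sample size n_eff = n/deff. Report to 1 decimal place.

180.2

deff = 1 + (5 − 1)·0.291 = 1 + 1.164 = 2.164.
n_eff = 390 / 2.164 = 180.2.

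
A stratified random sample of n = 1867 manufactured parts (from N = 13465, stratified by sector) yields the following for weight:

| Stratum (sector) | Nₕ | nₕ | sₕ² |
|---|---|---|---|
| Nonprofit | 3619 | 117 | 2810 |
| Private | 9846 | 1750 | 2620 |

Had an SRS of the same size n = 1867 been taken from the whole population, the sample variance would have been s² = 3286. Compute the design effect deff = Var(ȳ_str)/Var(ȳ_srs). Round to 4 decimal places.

Var(ȳ_str) = Σ Wₕ²(1−fₕ)sₕ²/nₕ with Wₕ = Nₕ/13465:
  Nonprofit: (3619/13465)²·(1−117/3619)·2810/117 = 1.6788522
  Private: (9846/13465)²·(1−1750/9846)·2620/1750 = 0.65823483
  → Var(ȳ_str) = 2.337087.
Var(ȳ_srs) = (1 − 1867/13465)·3286/1867 = 1.5160027.
deff = 2.337087 / 1.5160027 = 1.5416.

1.5416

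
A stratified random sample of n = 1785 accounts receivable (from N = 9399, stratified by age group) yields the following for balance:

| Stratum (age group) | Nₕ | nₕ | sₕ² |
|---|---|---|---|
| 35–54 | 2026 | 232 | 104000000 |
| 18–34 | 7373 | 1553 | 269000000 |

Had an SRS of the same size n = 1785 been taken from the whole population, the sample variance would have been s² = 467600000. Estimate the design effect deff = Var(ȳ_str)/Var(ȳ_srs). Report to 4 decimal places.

0.4834

Var(ȳ_str) = Σ Wₕ²(1−fₕ)sₕ²/nₕ with Wₕ = Nₕ/9399:
  35–54: (2026/9399)²·(1−232/2026)·104000000/232 = 18443.525
  18–34: (7373/9399)²·(1−1553/7373)·269000000/1553 = 84136.558
  → Var(ȳ_str) = 102580.08.
Var(ȳ_srs) = (1 − 1785/9399)·467600000/1785 = 212210.81.
deff = 102580.08 / 212210.81 = 0.4834.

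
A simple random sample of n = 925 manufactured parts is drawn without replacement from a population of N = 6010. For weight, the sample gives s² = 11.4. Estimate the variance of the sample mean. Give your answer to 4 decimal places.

0.0104

Under SRS without replacement, Var(ȳ) = (1 − f)·s²/n with f = n/N = 925/6010 = 0.15391015.
Var(ȳ) = (1 − 0.15391015)·11.4/925 = 0.84608985·0.012324324 = 0.010427486.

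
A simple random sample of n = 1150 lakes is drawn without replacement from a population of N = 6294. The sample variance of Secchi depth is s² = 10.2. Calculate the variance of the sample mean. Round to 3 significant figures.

0.00725

Under SRS without replacement, Var(ȳ) = (1 − f)·s²/n with f = n/N = 1150/6294 = 0.18271370.
Var(ȳ) = (1 − 0.18271370)·10.2/1150 = 0.81728630·0.0088695652 = 0.0072489742.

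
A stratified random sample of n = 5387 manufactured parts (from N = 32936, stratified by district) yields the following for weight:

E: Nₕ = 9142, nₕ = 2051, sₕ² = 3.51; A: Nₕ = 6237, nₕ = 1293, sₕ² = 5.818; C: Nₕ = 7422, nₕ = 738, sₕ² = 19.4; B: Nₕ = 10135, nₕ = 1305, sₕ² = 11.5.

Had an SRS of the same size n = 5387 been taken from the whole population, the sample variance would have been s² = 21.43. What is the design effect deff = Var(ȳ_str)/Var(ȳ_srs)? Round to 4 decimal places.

Var(ȳ_str) = Σ Wₕ²(1−fₕ)sₕ²/nₕ with Wₕ = Nₕ/32936:
  E: (9142/32936)²·(1−2051/9142)·3.51/2051 = 1.0227005 × 10^-4
  A: (6237/32936)²·(1−1293/6237)·5.818/1293 = 1.2790505 × 10^-4
  C: (7422/32936)²·(1−738/7422)·19.4/738 = 0.0012021566
  B: (10135/32936)²·(1−1305/10135)·11.5/1305 = 7.2699275 × 10^-4
  → Var(ȳ_str) = 0.0021593245.
Var(ȳ_srs) = (1 − 5387/32936)·21.43/5387 = 0.0033274396.
deff = 0.0021593245 / 0.0033274396 = 0.6489.

0.6489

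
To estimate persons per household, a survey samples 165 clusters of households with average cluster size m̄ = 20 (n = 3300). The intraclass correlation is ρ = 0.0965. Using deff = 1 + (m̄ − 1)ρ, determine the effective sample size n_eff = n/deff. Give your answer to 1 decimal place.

deff = 1 + (20 − 1)·0.0965 = 1 + 1.8335 = 2.8335.
n_eff = 3300 / 2.8335 = 1164.6.

1164.6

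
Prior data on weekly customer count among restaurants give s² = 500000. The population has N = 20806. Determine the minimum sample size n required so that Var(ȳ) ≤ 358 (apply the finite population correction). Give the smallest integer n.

1309

Without fpc, n₀ = s²/D = 500000/358 = 1396.6480.
With fpc, (1 − n/N)·s²/n ≤ D requires n ≥ n₀/(1 + n₀/N) = 1396.6480/(1 + 1396.6480/20806) = 1308.7925.
Rounding up, n = 1309.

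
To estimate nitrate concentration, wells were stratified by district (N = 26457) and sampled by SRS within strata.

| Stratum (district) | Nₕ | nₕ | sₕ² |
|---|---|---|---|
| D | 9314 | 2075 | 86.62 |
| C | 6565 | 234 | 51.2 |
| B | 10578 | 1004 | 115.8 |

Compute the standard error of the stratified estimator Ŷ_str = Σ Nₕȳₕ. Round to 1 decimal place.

4856.9

Var(Ŷ_str) = Σₕ Nₕ²(1 − fₕ)sₕ²/nₕ.
D: 9314²·(1 − 2075/9314)·86.62/2075 = 2.8145884 × 10^6.
C: 6565²·(1 − 234/6565)·51.2/234 = 9.0941298 × 10^6.
B: 10578²·(1 − 1004/10578)·115.8/1004 = 1.168078 × 10^7.
Sum = 2.3589498 × 10^7.
SE = √(2.3589498 × 10^7) = 4856.9.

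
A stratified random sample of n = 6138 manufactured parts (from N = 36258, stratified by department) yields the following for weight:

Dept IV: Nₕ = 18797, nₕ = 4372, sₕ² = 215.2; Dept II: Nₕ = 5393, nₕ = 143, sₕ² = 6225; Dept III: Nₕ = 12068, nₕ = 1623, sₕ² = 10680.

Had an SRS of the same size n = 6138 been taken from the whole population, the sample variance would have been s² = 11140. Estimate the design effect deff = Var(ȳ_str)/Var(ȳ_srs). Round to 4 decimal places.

1.0471

Var(ȳ_str) = Σ Wₕ²(1−fₕ)sₕ²/nₕ with Wₕ = Nₕ/36258:
  Dept IV: (18797/36258)²·(1−4372/18797)·215.2/4372 = 0.010152168
  Dept II: (5393/36258)²·(1−143/5393)·6225/143 = 0.93753039
  Dept III: (12068/36258)²·(1−1623/12068)·10680/1623 = 0.63094106
  → Var(ȳ_str) = 1.5786236.
Var(ȳ_srs) = (1 − 6138/36258)·11140/6138 = 1.5076809.
deff = 1.5786236 / 1.5076809 = 1.0471.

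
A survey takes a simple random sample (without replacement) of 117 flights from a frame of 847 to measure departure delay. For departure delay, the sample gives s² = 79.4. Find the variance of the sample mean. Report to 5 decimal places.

Under SRS without replacement, Var(ȳ) = (1 − f)·s²/n with f = n/N = 117/847 = 0.13813459.
Var(ȳ) = (1 − 0.13813459)·79.4/117 = 0.86186541·0.67863248 = 0.58488986.

0.58489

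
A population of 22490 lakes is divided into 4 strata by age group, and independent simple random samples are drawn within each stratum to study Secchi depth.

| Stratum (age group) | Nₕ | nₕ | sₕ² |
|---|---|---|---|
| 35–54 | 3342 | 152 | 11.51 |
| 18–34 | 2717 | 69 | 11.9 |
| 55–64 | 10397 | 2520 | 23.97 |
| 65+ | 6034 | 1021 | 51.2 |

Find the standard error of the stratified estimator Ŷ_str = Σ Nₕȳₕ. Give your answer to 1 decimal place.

2084.2

Var(Ŷ_str) = Σₕ Nₕ²(1 − fₕ)sₕ²/nₕ.
35–54: 3342²·(1 − 152/3342)·11.51/152 = 807288.68.
18–34: 2717²·(1 − 69/2717)·11.9/69 = 1.2408106 × 10^6.
55–64: 10397²·(1 − 2520/10397)·23.97/2520 = 778998.07.
65+: 6034²·(1 − 1021/6034)·51.2/1021 = 1.516866 × 10^6.
Sum = 4.3439634 × 10^6.
SE = √(4.3439634 × 10^6) = 2084.2.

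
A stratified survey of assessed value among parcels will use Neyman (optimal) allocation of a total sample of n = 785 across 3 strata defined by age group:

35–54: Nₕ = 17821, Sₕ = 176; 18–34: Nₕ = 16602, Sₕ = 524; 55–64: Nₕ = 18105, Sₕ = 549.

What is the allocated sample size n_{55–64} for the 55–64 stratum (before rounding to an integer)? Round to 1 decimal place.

358.3

Neyman allocation: nₕ = n·NₕSₕ / Σⱼ NⱼSⱼ.
Σ NⱼSⱼ = 17821·176 + 16602·524 + 18105·549 = 2.1775589 × 10^7.
n_{55–64} = 785·18105·549 / (2.1775589 × 10^7) = 358.3.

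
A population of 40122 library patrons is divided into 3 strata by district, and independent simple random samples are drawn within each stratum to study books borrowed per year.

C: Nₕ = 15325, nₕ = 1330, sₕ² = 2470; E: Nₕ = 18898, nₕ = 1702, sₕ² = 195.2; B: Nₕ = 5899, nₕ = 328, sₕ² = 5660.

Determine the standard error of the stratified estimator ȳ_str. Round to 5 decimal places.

Var(ȳ_str) = Σₕ Wₕ²(1 − fₕ)sₕ²/nₕ with Wₕ = Nₕ/N, N = 40122.
C: Wₕ = 0.38196002; term = 0.38196002²·(1 − 0.08678630)·2470/1330 = 0.24743068.
E: Wₕ = 0.47101341; term = 0.47101341²·(1 − 0.09006244)·195.2/1702 = 0.023152527.
B: Wₕ = 0.14702657; term = 0.14702657²·(1 − 0.05560264)·5660/328 = 0.35228082.
Sum = 0.62286403.
SE = √(0.62286403) = 0.78922.

0.78922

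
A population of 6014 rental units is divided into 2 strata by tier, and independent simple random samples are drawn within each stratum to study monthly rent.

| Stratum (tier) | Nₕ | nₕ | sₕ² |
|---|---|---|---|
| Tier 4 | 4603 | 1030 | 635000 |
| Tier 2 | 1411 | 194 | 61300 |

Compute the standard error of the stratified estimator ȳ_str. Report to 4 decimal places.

Var(ȳ_str) = Σₕ Wₕ²(1 − fₕ)sₕ²/nₕ with Wₕ = Nₕ/N, N = 6014.
Tier 4: Wₕ = 0.76538078; term = 0.76538078²·(1 − 0.22376711)·635000/1030 = 280.33908.
Tier 2: Wₕ = 0.23461922; term = 0.23461922²·(1 − 0.13749114)·61300/194 = 15.002011.
Sum = 295.34109.
SE = √(295.34109) = 17.1855.

17.1855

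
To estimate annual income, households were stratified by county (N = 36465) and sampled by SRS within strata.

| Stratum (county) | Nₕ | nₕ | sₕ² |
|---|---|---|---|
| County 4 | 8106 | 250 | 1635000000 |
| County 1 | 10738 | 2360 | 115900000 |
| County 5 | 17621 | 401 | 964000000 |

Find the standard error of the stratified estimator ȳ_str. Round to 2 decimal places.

930.12

Var(ȳ_str) = Σₕ Wₕ²(1 − fₕ)sₕ²/nₕ with Wₕ = Nₕ/N, N = 36465.
County 4: Wₕ = 0.22229535; term = 0.22229535²·(1 − 0.03084135)·1635000000/250 = 313208.39.
County 1: Wₕ = 0.29447415; term = 0.29447415²·(1 − 0.21978022)·115900000/2360 = 3322.6359.
County 5: Wₕ = 0.48323049; term = 0.48323049²·(1 − 0.02275694)·964000000/401 = 548584.99.
Sum = 865116.02.
SE = √(865116.02) = 930.12.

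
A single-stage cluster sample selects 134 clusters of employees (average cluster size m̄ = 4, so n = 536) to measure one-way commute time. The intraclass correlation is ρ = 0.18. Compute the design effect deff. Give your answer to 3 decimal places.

deff = 1 + (4 − 1)·0.18 = 1 + 0.54 = 1.54.

1.540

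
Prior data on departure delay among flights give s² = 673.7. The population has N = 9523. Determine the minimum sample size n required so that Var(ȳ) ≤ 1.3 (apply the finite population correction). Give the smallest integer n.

Without fpc, n₀ = s²/D = 673.7/1.3 = 518.2308.
With fpc, (1 − n/N)·s²/n ≤ D requires n ≥ n₀/(1 + n₀/N) = 518.2308/(1 + 518.2308/9523) = 491.4848.
Rounding up, n = 492.

492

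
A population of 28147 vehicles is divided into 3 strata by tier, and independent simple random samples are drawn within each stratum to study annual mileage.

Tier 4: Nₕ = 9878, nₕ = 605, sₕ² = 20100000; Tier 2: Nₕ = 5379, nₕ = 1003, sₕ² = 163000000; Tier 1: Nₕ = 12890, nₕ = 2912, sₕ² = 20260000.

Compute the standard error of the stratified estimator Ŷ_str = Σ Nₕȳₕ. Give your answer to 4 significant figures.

Var(Ŷ_str) = Σₕ Nₕ²(1 − fₕ)sₕ²/nₕ.
Tier 4: 9878²·(1 − 605/9878)·20100000/605 = 3.0431963 × 10^12.
Tier 2: 5379²·(1 − 1003/5379)·163000000/1003 = 3.8253003 × 10^12.
Tier 1: 12890²·(1 − 2912/12890)·20260000/2912 = 8.9483814 × 10^11.
Sum = 7.7633347 × 10^12.
SE = √(7.7633347 × 10^12) = 2.786 × 10^6.

2.786 × 10^6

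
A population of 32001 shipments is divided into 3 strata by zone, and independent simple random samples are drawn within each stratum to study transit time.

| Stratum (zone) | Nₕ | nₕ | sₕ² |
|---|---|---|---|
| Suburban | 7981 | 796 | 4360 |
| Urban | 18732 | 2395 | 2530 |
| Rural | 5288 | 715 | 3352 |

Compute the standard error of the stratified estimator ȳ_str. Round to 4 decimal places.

Var(ȳ_str) = Σₕ Wₕ²(1 − fₕ)sₕ²/nₕ with Wₕ = Nₕ/N, N = 32001.
Suburban: Wₕ = 0.24939846; term = 0.24939846²·(1 − 0.09973688)·4360/796 = 0.30671174.
Urban: Wₕ = 0.58535671; term = 0.58535671²·(1 − 0.12785608)·2530/2395 = 0.31567803.
Rural: Wₕ = 0.16524484; term = 0.16524484²·(1 − 0.13521180)·3352/715 = 0.11070405.
Sum = 0.73309382.
SE = √(0.73309382) = 0.8562.

0.8562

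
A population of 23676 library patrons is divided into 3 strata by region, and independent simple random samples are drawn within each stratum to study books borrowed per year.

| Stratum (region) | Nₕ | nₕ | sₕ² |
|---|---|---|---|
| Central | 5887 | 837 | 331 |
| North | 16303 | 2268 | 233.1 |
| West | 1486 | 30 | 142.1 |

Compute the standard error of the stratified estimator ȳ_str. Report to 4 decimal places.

0.2850

Var(ȳ_str) = Σₕ Wₕ²(1 − fₕ)sₕ²/nₕ with Wₕ = Nₕ/N, N = 23676.
Central: Wₕ = 0.24864842; term = 0.24864842²·(1 − 0.14217768)·331/837 = 0.020973518.
North: Wₕ = 0.68858760; term = 0.68858760²·(1 − 0.13911550)·233.1/2268 = 0.04195295.
West: Wₕ = 0.06276398; term = 0.06276398²·(1 − 0.02018843)·142.1/30 = 0.018282532.
Sum = 0.081209.
SE = √(0.081209) = 0.2850.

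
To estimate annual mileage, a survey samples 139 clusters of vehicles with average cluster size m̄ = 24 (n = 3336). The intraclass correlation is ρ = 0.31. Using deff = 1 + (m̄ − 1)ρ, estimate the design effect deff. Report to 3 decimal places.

deff = 1 + (24 − 1)·0.31 = 1 + 7.13 = 8.13.

8.130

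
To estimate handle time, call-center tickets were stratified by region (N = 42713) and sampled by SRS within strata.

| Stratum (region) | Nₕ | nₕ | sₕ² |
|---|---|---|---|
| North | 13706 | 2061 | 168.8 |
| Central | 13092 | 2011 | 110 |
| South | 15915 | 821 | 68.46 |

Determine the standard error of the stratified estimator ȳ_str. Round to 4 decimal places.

Var(ȳ_str) = Σₕ Wₕ²(1 − fₕ)sₕ²/nₕ with Wₕ = Nₕ/N, N = 42713.
North: Wₕ = 0.32088591; term = 0.32088591²·(1 − 0.15037210)·168.8/2061 = 0.0071651373.
Central: Wₕ = 0.30651090; term = 0.30651090²·(1 − 0.15360526)·110/2011 = 0.0043495609.
South: Wₕ = 0.37260319; term = 0.37260319²·(1 − 0.05158655)·68.46/821 = 0.010979551.
Sum = 0.022494249.
SE = √(0.022494249) = 0.1500.

0.1500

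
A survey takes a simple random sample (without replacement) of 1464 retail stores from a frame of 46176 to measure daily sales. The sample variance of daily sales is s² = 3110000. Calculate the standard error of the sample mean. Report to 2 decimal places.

45.35

Under SRS without replacement, Var(ȳ) = (1 − f)·s²/n with f = n/N = 1464/46176 = 0.03170478.
Var(ȳ) = (1 − 0.03170478)·3110000/1464 = 0.96829522·2124.3169 = 2056.9659.
SE(ȳ) = √(2056.9659) = 45.35.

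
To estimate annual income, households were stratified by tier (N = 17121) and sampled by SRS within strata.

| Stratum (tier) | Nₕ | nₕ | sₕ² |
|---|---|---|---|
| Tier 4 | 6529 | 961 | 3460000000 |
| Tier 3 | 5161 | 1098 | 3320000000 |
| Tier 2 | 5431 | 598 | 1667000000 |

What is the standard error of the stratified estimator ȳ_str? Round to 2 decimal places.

Var(ȳ_str) = Σₕ Wₕ²(1 − fₕ)sₕ²/nₕ with Wₕ = Nₕ/N, N = 17121.
Tier 4: Wₕ = 0.38134455; term = 0.38134455²·(1 − 0.14718946)·3460000000/961 = 446519.42.
Tier 3: Wₕ = 0.30144267; term = 0.30144267²·(1 − 0.21274947)·3320000000/1098 = 216300.82.
Tier 2: Wₕ = 0.31721278; term = 0.31721278²·(1 − 0.11010864)·1667000000/598 = 249616.2.
Sum = 912436.44.
SE = √(912436.44) = 955.22.

955.22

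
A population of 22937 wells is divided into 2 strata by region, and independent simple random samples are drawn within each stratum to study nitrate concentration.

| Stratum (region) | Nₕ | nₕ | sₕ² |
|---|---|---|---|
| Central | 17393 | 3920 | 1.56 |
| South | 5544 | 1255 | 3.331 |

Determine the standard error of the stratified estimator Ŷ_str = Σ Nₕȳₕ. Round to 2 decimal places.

395.43

Var(Ŷ_str) = Σₕ Nₕ²(1 − fₕ)sₕ²/nₕ.
Central: 17393²·(1 − 3920/17393)·1.56/3920 = 93256.119.
South: 5544²·(1 − 1255/5544)·3.331/1255 = 63111.743.
Sum = 156367.86.
SE = √(156367.86) = 395.43.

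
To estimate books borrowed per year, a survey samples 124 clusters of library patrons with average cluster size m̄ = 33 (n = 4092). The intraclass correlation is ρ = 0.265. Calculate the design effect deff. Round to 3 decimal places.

deff = 1 + (33 − 1)·0.265 = 1 + 8.48 = 9.48.

9.480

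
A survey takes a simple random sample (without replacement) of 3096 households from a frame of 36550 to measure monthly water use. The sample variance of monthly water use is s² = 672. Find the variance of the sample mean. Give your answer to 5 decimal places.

Under SRS without replacement, Var(ȳ) = (1 − f)·s²/n with f = n/N = 3096/36550 = 0.08470588.
Var(ȳ) = (1 − 0.08470588)·672/3096 = 0.91529412·0.21705426 = 0.19866849.

0.19867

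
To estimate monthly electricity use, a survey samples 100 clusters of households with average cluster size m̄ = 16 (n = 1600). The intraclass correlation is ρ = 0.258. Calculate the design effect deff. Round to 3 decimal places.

deff = 1 + (16 − 1)·0.258 = 1 + 3.87 = 4.87.

4.870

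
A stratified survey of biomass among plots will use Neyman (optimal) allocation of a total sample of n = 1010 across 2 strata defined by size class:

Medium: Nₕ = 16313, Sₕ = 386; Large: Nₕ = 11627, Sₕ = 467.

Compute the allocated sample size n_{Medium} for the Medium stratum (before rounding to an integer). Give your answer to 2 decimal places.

Neyman allocation: nₕ = n·NₕSₕ / Σⱼ NⱼSⱼ.
Σ NⱼSⱼ = 16313·386 + 11627·467 = 1.1726627 × 10^7.
n_{Medium} = 1010·16313·386 / (1.1726627 × 10^7) = 542.34.

542.34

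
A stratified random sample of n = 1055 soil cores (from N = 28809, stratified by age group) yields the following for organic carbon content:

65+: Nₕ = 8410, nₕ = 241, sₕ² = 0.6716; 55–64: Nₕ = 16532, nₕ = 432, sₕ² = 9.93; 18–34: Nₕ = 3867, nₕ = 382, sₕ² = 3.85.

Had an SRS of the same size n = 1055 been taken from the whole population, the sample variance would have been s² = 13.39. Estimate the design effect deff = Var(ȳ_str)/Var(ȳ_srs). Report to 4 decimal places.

0.6351

Var(ȳ_str) = Σ Wₕ²(1−fₕ)sₕ²/nₕ with Wₕ = Nₕ/28809:
  65+: (8410/28809)²·(1−241/8410)·0.6716/241 = 2.3067587 × 10^-4
  55–64: (16532/28809)²·(1−432/16532)·9.93/432 = 0.007371577
  18–34: (3867/28809)²·(1−382/3867)·3.85/382 = 1.6365073 × 10^-4
  → Var(ȳ_str) = 0.0077659036.
Var(ȳ_srs) = (1 − 1055/28809)·13.39/1055 = 0.012227158.
deff = 0.0077659036 / 0.012227158 = 0.6351.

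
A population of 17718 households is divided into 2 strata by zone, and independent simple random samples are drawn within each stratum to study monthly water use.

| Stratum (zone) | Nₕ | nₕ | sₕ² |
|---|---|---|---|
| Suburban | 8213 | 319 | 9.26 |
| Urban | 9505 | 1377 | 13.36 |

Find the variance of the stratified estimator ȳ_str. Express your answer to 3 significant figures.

Var(ȳ_str) = Σₕ Wₕ²(1 − fₕ)sₕ²/nₕ with Wₕ = Nₕ/N, N = 17718.
Suburban: Wₕ = 0.46353990; term = 0.46353990²·(1 − 0.03884086)·9.26/319 = 0.0059950092.
Urban: Wₕ = 0.53646010; term = 0.53646010²·(1 − 0.14487112)·13.36/1377 = 0.0023876955.
Sum = 0.0083827047.

0.00838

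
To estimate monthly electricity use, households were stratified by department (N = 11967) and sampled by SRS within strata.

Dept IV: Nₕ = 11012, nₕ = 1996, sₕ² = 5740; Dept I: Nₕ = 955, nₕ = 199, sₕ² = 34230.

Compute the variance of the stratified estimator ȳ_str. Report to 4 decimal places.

Var(ȳ_str) = Σₕ Wₕ²(1 − fₕ)sₕ²/nₕ with Wₕ = Nₕ/N, N = 11967.
Dept IV: Wₕ = 0.92019721; term = 0.92019721²·(1 − 0.18125681)·5740/1996 = 1.9937049.
Dept I: Wₕ = 0.07980279; term = 0.07980279²·(1 − 0.20837696)·34230/199 = 0.86717831.
Sum = 2.8608832.

2.8609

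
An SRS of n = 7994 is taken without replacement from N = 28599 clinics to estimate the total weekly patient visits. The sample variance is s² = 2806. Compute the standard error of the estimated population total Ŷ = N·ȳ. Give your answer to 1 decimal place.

Var(Ŷ) = N²·Var(ȳ) = N²·(1 − n/N)·s²/n.
f = 7994/28599 = 0.27952026; Var(ȳ) = 0.72047974·2806/7994 = 0.25289794.
Var(Ŷ) = 28599² · 0.25289794 = 2.0684593 × 10^8.
SE(Ŷ) = √(2.0684593 × 10^8) = 14382.1.

14382.1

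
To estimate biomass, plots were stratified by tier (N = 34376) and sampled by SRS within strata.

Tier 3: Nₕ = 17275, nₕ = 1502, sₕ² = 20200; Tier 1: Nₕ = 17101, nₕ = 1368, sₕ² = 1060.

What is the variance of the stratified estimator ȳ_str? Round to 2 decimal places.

3.28

Var(ȳ_str) = Σₕ Wₕ²(1 − fₕ)sₕ²/nₕ with Wₕ = Nₕ/N, N = 34376.
Tier 3: Wₕ = 0.50253084; term = 0.50253084²·(1 − 0.08694645)·20200/1502 = 3.1010096.
Tier 1: Wₕ = 0.49746916; term = 0.49746916²·(1 − 0.07999532)·1060/1368 = 0.17641769.
Sum = 3.2774273.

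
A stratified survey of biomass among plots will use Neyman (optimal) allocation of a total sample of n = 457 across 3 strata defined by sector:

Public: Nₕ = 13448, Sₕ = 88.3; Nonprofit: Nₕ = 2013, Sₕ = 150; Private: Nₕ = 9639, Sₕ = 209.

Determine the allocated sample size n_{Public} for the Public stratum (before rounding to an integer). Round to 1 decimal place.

Neyman allocation: nₕ = n·NₕSₕ / Σⱼ NⱼSⱼ.
Σ NⱼSⱼ = 13448·88.3 + 2013·150 + 9639·209 = 3.5039594 × 10^6.
n_{Public} = 457·13448·88.3 / (3.5039594 × 10^6) = 154.9.

154.9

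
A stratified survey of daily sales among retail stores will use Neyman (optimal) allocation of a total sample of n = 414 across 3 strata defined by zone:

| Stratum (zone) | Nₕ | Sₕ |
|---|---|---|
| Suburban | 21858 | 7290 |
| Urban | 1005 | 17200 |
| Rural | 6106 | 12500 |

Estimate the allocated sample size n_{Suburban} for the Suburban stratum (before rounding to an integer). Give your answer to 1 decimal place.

Neyman allocation: nₕ = n·NₕSₕ / Σⱼ NⱼSⱼ.
Σ NⱼSⱼ = 21858·7290 + 1005·17200 + 6106·12500 = 2.5295582 × 10^8.
n_{Suburban} = 414·21858·7290 / (2.5295582 × 10^8) = 260.8.

260.8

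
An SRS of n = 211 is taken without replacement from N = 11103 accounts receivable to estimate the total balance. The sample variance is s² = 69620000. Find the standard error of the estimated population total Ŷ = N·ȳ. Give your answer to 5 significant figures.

6.3168 × 10^6

Var(Ŷ) = N²·Var(ȳ) = N²·(1 − n/N)·s²/n.
f = 211/11103 = 0.01900387; Var(ȳ) = 0.98099613·69620000/211 = 323682.23.
Var(Ŷ) = 11103² · 323682.23 = 3.9902448 × 10^13.
SE(Ŷ) = √(3.9902448 × 10^13) = 6.3168 × 10^6.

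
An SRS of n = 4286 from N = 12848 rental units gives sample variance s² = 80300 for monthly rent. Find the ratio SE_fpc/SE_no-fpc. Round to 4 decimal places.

0.8163

f = n/N = 4286/12848 = 0.33359278.
SE_no-fpc = √(s²/n) = 4.3284429; SE_fpc = √((1−f)s²/n) = 3.533471.
Ratio = √(1−f) = 0.81633769.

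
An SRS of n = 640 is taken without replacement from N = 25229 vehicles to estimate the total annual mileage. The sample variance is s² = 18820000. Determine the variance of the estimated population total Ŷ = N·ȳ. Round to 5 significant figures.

Var(Ŷ) = N²·Var(ȳ) = N²·(1 − n/N)·s²/n.
f = 640/25229 = 0.02536763; Var(ȳ) = 0.97463237·18820000/640 = 28660.283.
Var(Ŷ) = 25229² · 28660.283 = 1.824234 × 10^13.

1.8242 × 10^13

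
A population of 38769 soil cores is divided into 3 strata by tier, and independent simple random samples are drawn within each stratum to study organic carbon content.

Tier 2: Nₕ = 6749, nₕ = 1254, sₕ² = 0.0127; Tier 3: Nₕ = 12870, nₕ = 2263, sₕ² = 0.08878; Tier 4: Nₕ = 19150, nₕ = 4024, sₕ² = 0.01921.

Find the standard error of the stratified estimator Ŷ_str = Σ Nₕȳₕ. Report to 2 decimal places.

84.34

Var(Ŷ_str) = Σₕ Nₕ²(1 − fₕ)sₕ²/nₕ.
Tier 2: 6749²·(1 − 1254/6749)·0.0127/1254 = 375.58938.
Tier 3: 12870²·(1 − 2263/12870)·0.08878/2263 = 5355.5207.
Tier 4: 19150²·(1 − 4024/19150)·0.01921/4024 = 1382.8092.
Sum = 7113.9193.
SE = √(7113.9193) = 84.34.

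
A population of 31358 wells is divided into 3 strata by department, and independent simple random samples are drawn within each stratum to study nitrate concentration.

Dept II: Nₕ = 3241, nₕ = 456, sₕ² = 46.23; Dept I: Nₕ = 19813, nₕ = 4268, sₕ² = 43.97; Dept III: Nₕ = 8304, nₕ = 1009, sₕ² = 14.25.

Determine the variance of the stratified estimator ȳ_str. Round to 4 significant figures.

0.005027

Var(ȳ_str) = Σₕ Wₕ²(1 − fₕ)sₕ²/nₕ with Wₕ = Nₕ/N, N = 31358.
Dept II: Wₕ = 0.10335481; term = 0.10335481²·(1 − 0.14069732)·46.23/456 = 9.3060755 × 10^-4.
Dept I: Wₕ = 0.63183239; term = 0.63183239²·(1 − 0.21541412)·43.97/4268 = 0.0032268317.
Dept III: Wₕ = 0.26481281; term = 0.26481281²·(1 − 0.12150771)·14.25/1009 = 8.7004081 × 10^-4.
Sum = 0.0050274801.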